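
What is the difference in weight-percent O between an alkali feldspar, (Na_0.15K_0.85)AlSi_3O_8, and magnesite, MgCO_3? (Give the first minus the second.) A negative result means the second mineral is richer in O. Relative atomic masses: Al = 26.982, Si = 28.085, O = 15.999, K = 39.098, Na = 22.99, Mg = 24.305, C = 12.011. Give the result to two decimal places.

-10.54 percentage points

First mineral: 127.992 g O in 275.911 g formula = 46.39 wt% O.
Second mineral: 47.997 g O in 84.313 g formula = 56.93 wt% O.
46.39% − 56.93% gives a difference of -10.54 percentage points.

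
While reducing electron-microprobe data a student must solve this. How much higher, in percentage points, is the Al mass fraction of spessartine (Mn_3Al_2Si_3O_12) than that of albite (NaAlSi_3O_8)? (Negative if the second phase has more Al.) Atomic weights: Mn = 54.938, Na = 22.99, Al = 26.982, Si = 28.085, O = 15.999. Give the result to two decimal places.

0.61 percentage points

First mineral: 53.964 g Al in 495.021 g formula = 10.90 wt% Al.
Second mineral: 26.982 g Al in 262.219 g formula = 10.29 wt% Al.
10.90% − 10.29% gives a difference of 0.61 percentage points.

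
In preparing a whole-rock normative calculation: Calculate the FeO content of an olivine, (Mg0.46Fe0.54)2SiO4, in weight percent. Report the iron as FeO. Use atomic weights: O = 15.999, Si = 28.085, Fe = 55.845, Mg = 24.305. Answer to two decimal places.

M((Mg0.46Fe0.54)2SiO4) = 174.754 g/mol; M(FeO) = 71.844 g/mol.
Moles FeO per formula unit = 1.08 Fe ÷ 1 = 1.0800.
FeO fraction = (1.0800 × 71.844) / 174.754 = 77.592/174.754 = 0.4440.

44.40 wt%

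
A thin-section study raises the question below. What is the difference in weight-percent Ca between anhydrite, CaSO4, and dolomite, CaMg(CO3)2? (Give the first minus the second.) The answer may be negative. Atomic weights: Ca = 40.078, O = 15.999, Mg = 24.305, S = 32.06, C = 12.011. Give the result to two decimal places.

7.71 percentage points

M(CaSO4) = 136.134 g/mol, so wt% Ca = 40.078/136.134 × 100 = 29.44%.
M(CaMg(CO3)2) = 184.399 g/mol, so wt% Ca = 40.078/184.399 × 100 = 21.73%.
29.44 − 21.73 = 7.71 pp.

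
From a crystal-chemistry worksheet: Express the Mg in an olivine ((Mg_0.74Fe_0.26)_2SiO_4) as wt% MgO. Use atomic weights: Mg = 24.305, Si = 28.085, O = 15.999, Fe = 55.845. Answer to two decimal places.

M((Mg_0.74Fe_0.26)_2SiO_4) = 157.092 g/mol; M(MgO) = 40.304 g/mol.
Moles MgO per formula unit = 1.48 Mg ÷ 1 = 1.4800.
MgO fraction = (1.4800 × 40.304) / 157.092 = 59.650/157.092 = 0.3797.

37.97 wt%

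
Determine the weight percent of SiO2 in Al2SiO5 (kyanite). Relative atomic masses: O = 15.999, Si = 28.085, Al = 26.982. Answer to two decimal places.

37.08 wt%

M(Al2SiO5) = 162.044 g/mol; M(SiO2) = 60.083 g/mol.
Moles SiO2 per formula unit = 1 Si ÷ 1 = 1.0000.
SiO2 fraction = (1.0000 × 60.083) / 162.044 = 60.083/162.044 = 0.3708.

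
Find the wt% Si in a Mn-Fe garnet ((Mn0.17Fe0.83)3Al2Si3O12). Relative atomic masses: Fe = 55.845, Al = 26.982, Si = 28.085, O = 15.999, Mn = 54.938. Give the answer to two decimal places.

Formula mass = 0.51*54.938 + 2.49*55.845 + 2*26.982 + 3*28.085 + 12*15.999 = 497.279 g/mol, of which 84.255 g is Si.
So Si makes up 84.255/497.279 = 0.1694 of the mass, i.e. 16.94%.

16.94 mass %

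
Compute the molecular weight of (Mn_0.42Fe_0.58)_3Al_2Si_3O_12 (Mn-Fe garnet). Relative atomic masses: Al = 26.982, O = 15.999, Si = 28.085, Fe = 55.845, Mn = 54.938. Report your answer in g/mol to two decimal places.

M = 1.26×54.938 + 1.74×55.845 + 2×26.982 + 3×28.085 + 12×15.999

496.60 g/mol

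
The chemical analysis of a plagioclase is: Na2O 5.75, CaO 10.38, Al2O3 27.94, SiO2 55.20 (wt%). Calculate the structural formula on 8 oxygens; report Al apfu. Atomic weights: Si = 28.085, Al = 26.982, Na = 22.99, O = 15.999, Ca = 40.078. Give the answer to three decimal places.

5.75 wt% Na2O ÷ 61.979 g/mol = 0.09277 mol, giving 0.18554 Na and 0.09277 O.
10.38 wt% CaO ÷ 56.077 g/mol = 0.18510 mol, giving 0.18510 Ca and 0.18510 O.
27.94 wt% Al2O3 ÷ 101.961 g/mol = 0.27403 mol, giving 0.54806 Al and 0.82209 O.
55.20 wt% SiO2 ÷ 60.083 g/mol = 0.91873 mol, giving 0.91873 Si and 1.83746 O.
Oxygen sums to 2.93742; scaling by 8/2.93742 = 2.72348 puts the formula on 8 O.
Al: 0.54806 × 2.72348 = 1.493 atoms per formula unit.

1.493 Al apfu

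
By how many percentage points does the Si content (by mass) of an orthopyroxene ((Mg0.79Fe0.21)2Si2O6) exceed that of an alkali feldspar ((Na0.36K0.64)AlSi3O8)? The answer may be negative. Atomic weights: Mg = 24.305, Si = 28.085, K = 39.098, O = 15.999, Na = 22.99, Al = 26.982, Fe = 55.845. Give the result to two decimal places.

-4.67 percentage points

First mineral: 56.170 g Si in 214.021 g formula = 26.25 wt% Si.
Second mineral: 84.255 g Si in 272.528 g formula = 30.92 wt% Si.
26.25% − 30.92% gives a difference of -4.67 percentage points.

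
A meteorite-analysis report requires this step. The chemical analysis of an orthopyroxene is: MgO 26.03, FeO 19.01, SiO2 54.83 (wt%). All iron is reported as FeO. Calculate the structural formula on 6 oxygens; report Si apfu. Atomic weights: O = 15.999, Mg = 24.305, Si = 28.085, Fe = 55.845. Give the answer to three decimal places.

2.002 Si apfu

MgO: 26.03/40.304 = 0.64584 mol → 0.64584 mol Mg, 0.64584 mol O.
FeO: 19.01/71.844 = 0.26460 mol → 0.26460 mol Fe, 0.26460 mol O.
SiO2: 54.83/60.083 = 0.91257 mol → 0.91257 mol Si, 1.82514 mol O.
Total oxygen = 2.73558 mol. Normalization factor = 6/2.73558 = 2.19332.
Si per 6 O = 0.91257 × 2.19332 = 2.002.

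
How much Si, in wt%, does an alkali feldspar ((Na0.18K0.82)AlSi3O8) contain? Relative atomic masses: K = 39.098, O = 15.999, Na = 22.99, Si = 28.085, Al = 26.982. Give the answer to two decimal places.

30.59 wt%

Molar mass of (Na0.18K0.82)AlSi3O8: 0.18×22.99 + 0.82×39.098 + 1×26.982 + 3×28.085 + 8×15.999 = 275.428 g/mol.
Mass of Si per formula unit: 3 × 28.085 = 84.255 g.
Weight fraction Si = 84.255 / 275.428 = 0.3059.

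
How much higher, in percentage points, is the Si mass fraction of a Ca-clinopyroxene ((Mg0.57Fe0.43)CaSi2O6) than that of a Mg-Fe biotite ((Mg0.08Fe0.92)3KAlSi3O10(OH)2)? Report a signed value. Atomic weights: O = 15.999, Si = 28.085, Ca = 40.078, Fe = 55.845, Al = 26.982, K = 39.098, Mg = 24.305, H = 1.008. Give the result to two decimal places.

7.70 percentage points

Si in (Mg0.57Fe0.43)CaSi2O6: molar mass 230.109 g/mol; 2×28.085 = 56.170 g → 24.41 wt%.
Si in (Mg0.08Fe0.92)3KAlSi3O10(OH)2: molar mass 504.304 g/mol; 3×28.085 = 84.255 g → 16.71 wt%.
Difference = 24.41 − 16.71 = 7.70 percentage points.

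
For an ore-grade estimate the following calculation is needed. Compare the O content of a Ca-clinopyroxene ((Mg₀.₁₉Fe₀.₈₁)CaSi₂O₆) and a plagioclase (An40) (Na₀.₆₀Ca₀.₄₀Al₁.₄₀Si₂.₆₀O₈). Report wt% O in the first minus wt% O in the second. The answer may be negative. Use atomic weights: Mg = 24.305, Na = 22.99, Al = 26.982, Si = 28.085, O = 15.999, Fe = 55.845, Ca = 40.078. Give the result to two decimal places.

-8.00 percentage points

First mineral: 95.994 g O in 242.094 g formula = 39.65 wt% O.
Second mineral: 127.992 g O in 268.613 g formula = 47.65 wt% O.
39.65% − 47.65% gives a difference of -8.00 percentage points.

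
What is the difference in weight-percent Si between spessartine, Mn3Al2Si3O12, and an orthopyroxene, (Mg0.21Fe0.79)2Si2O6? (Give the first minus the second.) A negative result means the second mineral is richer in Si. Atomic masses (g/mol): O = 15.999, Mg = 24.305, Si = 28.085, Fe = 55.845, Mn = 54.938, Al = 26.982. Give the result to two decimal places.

-5.39 percentage points

First mineral: 84.255 g Si in 495.021 g formula = 17.02 wt% Si.
Second mineral: 56.170 g Si in 250.607 g formula = 22.41 wt% Si.
17.02% − 22.41% gives a difference of -5.39 percentage points.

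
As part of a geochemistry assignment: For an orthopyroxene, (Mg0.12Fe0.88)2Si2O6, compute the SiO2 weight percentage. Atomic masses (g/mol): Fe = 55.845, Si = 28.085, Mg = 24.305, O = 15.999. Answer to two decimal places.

Molar mass of (Mg0.12Fe0.88)2Si2O6 = 0.24·24.305 + 1.76·55.845 + 2·28.085 + 6·15.999 = 256.284 g/mol.
Each formula unit contains 2 Si, equivalent to 2/1 = 2.0000 mol SiO2.
M(SiO2) = 1×28.085 + 2×15.999 = 60.083 g/mol.
Mass of SiO2 per formula unit = 2.0000 × 60.083 = 120.166 g.
SiO2 wt% = 120.166 / 256.284 × 100 = 46.89%.

46.89 wt%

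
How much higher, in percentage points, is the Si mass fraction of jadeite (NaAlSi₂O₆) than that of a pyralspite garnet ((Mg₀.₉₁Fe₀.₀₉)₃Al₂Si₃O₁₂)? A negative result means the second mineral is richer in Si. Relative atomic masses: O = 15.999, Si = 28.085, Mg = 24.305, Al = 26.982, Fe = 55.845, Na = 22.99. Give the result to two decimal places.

Si in NaAlSi₂O₆: molar mass 202.136 g/mol; 2×28.085 = 56.170 g → 27.79 wt%.
Si in (Mg₀.₉₁Fe₀.₀₉)₃Al₂Si₃O₁₂: molar mass 411.638 g/mol; 3×28.085 = 84.255 g → 20.47 wt%.
Difference = 27.79 − 20.47 = 7.32 percentage points.

7.32 percentage points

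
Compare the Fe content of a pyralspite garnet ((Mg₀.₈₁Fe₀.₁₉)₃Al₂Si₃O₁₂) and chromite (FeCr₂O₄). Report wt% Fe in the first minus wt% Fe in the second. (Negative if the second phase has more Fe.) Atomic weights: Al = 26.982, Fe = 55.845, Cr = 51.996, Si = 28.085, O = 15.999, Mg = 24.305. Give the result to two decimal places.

-17.39 percentage points

First mineral: 31.832 g Fe in 421.100 g formula = 7.56 wt% Fe.
Second mineral: 55.845 g Fe in 223.833 g formula = 24.95 wt% Fe.
7.56% − 24.95% gives a difference of -17.39 percentage points.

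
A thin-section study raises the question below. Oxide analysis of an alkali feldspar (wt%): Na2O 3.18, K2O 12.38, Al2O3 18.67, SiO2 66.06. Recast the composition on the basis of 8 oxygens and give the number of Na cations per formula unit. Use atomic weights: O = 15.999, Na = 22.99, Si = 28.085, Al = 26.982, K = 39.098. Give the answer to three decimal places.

0.280 Na apfu

Na2O: 3.18/61.979 = 0.05131 mol → 0.10262 mol Na, 0.05131 mol O.
K2O: 12.38/94.195 = 0.13143 mol → 0.26286 mol K, 0.13143 mol O.
Al2O3: 18.67/101.961 = 0.18311 mol → 0.36622 mol Al, 0.54933 mol O.
SiO2: 66.06/60.083 = 1.09948 mol → 1.09948 mol Si, 2.19896 mol O.
Total oxygen = 2.93103 mol. Normalization factor = 8/2.93103 = 2.72942.
Na per 8 O = 0.10262 × 2.72942 = 0.280.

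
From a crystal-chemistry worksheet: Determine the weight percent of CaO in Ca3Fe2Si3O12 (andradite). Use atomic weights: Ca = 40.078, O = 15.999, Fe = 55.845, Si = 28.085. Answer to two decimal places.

Molar mass of Ca3Fe2Si3O12 = 3×40.078 + 2×55.845 + 3×28.085 + 12×15.999 = 508.167 g/mol.
Each formula unit contains 3 Ca, equivalent to 3/1 = 3.0000 mol CaO.
M(CaO) = 1×40.078 + 1×15.999 = 56.077 g/mol.
Mass of CaO per formula unit = 3.0000 × 56.077 = 168.231 g.
CaO wt% = 168.231 / 508.167 × 100 = 33.11%.

33.11 wt%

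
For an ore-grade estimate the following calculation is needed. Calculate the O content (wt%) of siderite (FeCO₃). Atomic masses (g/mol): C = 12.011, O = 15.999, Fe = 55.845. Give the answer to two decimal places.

41.43 wt%

Molar mass of FeCO₃: 1·55.845 + 1·12.011 + 3·15.999 = 115.853 g/mol.
Mass of O per formula unit: 3 × 15.999 = 47.997 g.
Weight fraction O = 47.997 / 115.853 = 0.4143.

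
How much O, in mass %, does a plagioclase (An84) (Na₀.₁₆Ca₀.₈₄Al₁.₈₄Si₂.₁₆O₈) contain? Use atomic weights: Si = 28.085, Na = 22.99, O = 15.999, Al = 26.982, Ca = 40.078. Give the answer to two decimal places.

Molar mass of Na₀.₁₆Ca₀.₈₄Al₁.₈₄Si₂.₁₆O₈: 0.16·22.99 + 0.84·40.078 + 1.84·26.982 + 2.16·28.085 + 8·15.999 = 275.646 g/mol.
Mass of O per formula unit: 8 × 15.999 = 127.992 g.
Weight fraction O = 127.992 / 275.646 = 0.4643.

46.43 mass %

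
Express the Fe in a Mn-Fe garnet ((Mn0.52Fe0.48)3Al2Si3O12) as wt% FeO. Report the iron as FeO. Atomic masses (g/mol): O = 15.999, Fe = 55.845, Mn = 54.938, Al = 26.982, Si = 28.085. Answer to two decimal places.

M((Mn0.52Fe0.48)3Al2Si3O12) = 496.327 g/mol; M(FeO) = 71.844 g/mol.
Moles FeO per formula unit = 1.44 Fe ÷ 1 = 1.4400.
FeO fraction = (1.4400 × 71.844) / 496.327 = 103.455/496.327 = 0.2084.

20.84 wt%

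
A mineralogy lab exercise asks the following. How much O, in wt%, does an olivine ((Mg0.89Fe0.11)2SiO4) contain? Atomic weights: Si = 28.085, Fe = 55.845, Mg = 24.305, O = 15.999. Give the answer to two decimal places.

43.35 wt%

Formula mass = 1.78×24.305 + 0.22×55.845 + 1×28.085 + 4×15.999 = 147.630 g/mol, of which 63.996 g is O.
So O makes up 63.996/147.630 = 0.4335 of the mass, i.e. 43.35%.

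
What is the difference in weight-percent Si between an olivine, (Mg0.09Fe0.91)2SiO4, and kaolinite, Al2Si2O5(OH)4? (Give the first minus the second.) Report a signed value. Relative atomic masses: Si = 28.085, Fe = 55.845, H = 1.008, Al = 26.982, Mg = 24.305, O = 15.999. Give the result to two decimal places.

M((Mg0.09Fe0.91)2SiO4) = 198.094 g/mol, so wt% Si = 28.085/198.094 × 100 = 14.18%.
M(Al2Si2O5(OH)4) = 258.157 g/mol, so wt% Si = 56.170/258.157 × 100 = 21.76%.
14.18 − 21.76 = -7.58 pp.

-7.58 percentage points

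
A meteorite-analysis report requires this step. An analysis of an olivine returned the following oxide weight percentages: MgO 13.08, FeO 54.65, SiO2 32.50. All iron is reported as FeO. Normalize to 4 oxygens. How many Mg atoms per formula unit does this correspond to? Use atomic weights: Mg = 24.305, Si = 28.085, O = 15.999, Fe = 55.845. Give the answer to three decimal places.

0.599 Mg apfu

MgO (M=40.304): mol = 0.32453; Mg = 0.32453, O = 0.32453.
FeO (M=71.844): mol = 0.76068; Fe = 0.76068, O = 0.76068.
SiO2 (M=60.083): mol = 0.54092; Si = 0.54092, O = 1.08184.
ΣO = 2.16705; factor = 4/ΣO = 1.84583.
Mg apfu = 0.32453 × 1.84583 = 0.599.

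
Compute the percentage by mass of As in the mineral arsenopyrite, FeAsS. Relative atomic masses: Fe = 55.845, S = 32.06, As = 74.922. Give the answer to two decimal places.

46.01 mass %

Formula mass = 1*55.845 + 1*74.922 + 1*32.06 = 162.827 g/mol, of which 74.922 g is As.
So As makes up 74.922/162.827 = 0.4601 of the mass, i.e. 46.01%.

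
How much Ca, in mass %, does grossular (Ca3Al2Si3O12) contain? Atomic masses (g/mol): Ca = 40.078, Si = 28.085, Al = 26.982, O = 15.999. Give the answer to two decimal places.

26.69 mass %

Formula mass = 3*40.078 + 2*26.982 + 3*28.085 + 12*15.999 = 450.441 g/mol, of which 120.234 g is Ca.
So Ca makes up 120.234/450.441 = 0.2669 of the mass, i.e. 26.69%.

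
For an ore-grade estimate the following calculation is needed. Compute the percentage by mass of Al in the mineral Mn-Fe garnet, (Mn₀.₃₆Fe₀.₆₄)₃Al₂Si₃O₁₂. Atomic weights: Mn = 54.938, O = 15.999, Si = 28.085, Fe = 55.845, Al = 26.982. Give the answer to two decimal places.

Formula mass = 1.08·54.938 + 1.92·55.845 + 2·26.982 + 3·28.085 + 12·15.999 = 496.762 g/mol, of which 53.964 g is Al.
So Al makes up 53.964/496.762 = 0.1086 of the mass, i.e. 10.86%.

10.86 wt%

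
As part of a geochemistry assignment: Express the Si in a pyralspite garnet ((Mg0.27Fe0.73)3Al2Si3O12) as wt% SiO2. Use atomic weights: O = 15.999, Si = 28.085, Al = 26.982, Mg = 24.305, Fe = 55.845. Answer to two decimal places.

M((Mg0.27Fe0.73)3Al2Si3O12) = 472.195 g/mol; M(SiO2) = 60.083 g/mol.
Moles SiO2 per formula unit = 3 Si ÷ 1 = 3.0000.
SiO2 fraction = (3.0000 × 60.083) / 472.195 = 180.249/472.195 = 0.3817.

38.17 wt%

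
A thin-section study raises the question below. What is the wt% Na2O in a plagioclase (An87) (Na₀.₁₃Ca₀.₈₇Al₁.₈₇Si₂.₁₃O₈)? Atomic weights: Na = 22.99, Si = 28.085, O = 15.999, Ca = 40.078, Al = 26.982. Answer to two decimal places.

1.46 wt%

Molar mass of Na₀.₁₃Ca₀.₈₇Al₁.₈₇Si₂.₁₃O₈ = 0.13*22.99 + 0.87*40.078 + 1.87*26.982 + 2.13*28.085 + 8*15.999 = 276.126 g/mol.
Each formula unit contains 0.13 Na, equivalent to 0.13/2 = 0.0650 mol Na2O.
M(Na2O) = 2×22.99 + 1×15.999 = 61.979 g/mol.
Mass of Na2O per formula unit = 0.0650 × 61.979 = 4.029 g.
Na2O wt% = 4.029 / 276.126 × 100 = 1.46%.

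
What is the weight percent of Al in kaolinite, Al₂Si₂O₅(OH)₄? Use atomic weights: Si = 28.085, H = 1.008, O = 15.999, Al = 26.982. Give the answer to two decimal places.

20.90 wt%

Formula mass = 2*26.982 + 2*28.085 + 9*15.999 + 4*1.008 = 258.157 g/mol, of which 53.964 g is Al.
So Al makes up 53.964/258.157 = 0.2090 of the mass, i.e. 20.90%.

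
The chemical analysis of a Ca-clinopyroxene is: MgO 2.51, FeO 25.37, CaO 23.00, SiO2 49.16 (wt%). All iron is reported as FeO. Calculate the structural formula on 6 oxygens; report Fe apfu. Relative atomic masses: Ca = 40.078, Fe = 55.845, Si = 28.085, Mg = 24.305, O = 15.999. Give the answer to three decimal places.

MgO (M=40.304): mol = 0.06228; Mg = 0.06228, O = 0.06228.
FeO (M=71.844): mol = 0.35313; Fe = 0.35313, O = 0.35313.
CaO (M=56.077): mol = 0.41015; Ca = 0.41015, O = 0.41015.
SiO2 (M=60.083): mol = 0.81820; Si = 0.81820, O = 1.63640.
ΣO = 2.46196; factor = 6/ΣO = 2.43708.
Fe apfu = 0.35313 × 2.43708 = 0.861.

0.861 Fe apfu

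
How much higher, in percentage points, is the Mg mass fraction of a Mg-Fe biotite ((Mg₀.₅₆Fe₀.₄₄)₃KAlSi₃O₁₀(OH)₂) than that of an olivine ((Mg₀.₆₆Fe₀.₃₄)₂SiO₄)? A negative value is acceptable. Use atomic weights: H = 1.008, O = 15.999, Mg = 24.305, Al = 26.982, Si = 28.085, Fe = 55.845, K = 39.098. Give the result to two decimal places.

M((Mg₀.₅₆Fe₀.₄₄)₃KAlSi₃O₁₀(OH)₂) = 458.887 g/mol, so wt% Mg = 40.832/458.887 × 100 = 8.90%.
M((Mg₀.₆₆Fe₀.₃₄)₂SiO₄) = 162.138 g/mol, so wt% Mg = 32.083/162.138 × 100 = 19.79%.
8.90 − 19.79 = -10.89 pp.

-10.89 percentage points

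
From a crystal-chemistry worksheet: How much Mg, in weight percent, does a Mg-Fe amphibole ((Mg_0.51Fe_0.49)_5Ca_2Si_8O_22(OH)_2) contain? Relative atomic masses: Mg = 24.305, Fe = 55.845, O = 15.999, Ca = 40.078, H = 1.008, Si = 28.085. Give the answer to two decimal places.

Molar mass of (Mg_0.51Fe_0.49)_5Ca_2Si_8O_22(OH)_2: 2.55*24.305 + 2.45*55.845 + 2*40.078 + 8*28.085 + 24*15.999 + 2*1.008 = 889.626 g/mol.
Mass of Mg per formula unit: 2.55 × 24.305 = 61.978 g.
Weight fraction Mg = 61.978 / 889.626 = 0.0697.

6.97 weight percent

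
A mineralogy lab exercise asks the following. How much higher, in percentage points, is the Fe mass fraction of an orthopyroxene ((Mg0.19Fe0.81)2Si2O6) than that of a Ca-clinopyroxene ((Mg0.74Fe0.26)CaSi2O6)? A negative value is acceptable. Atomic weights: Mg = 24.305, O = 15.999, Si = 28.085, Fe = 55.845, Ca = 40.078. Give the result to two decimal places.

First mineral: 90.469 g Fe in 251.869 g formula = 35.92 wt% Fe.
Second mineral: 14.520 g Fe in 224.747 g formula = 6.46 wt% Fe.
35.92% − 6.46% gives a difference of 29.46 percentage points.

29.46 percentage points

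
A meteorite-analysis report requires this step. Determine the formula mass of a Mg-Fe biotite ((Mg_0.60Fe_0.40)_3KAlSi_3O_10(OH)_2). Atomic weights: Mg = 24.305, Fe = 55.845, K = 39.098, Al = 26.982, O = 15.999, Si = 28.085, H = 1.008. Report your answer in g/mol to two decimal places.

The formula mass is the sum 1.80×24.305 + 1.20×55.845 + 1×39.098 + 1×26.982 + 3×28.085 + 12×15.999 + 2×1.008.

455.10 g/mol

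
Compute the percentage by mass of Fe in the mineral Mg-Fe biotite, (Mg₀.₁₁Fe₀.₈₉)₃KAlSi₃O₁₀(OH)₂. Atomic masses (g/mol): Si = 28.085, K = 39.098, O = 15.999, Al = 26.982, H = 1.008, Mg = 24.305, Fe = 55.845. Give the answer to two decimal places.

Molar mass of (Mg₀.₁₁Fe₀.₈₉)₃KAlSi₃O₁₀(OH)₂: 0.33·24.305 + 2.67·55.845 + 1·39.098 + 1·26.982 + 3·28.085 + 12·15.999 + 2·1.008 = 501.466 g/mol.
Mass of Fe per formula unit: 2.67 × 55.845 = 149.106 g.
Weight fraction Fe = 149.106 / 501.466 = 0.2973.

29.73 mass %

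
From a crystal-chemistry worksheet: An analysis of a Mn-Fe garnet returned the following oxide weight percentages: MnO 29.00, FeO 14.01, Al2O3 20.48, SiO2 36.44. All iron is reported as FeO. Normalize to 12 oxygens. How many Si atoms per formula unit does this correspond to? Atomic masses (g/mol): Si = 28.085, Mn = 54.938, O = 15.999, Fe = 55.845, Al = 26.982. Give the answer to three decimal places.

MnO (M=70.937): mol = 0.40881; Mn = 0.40881, O = 0.40881.
FeO (M=71.844): mol = 0.19501; Fe = 0.19501, O = 0.19501.
Al2O3 (M=101.961): mol = 0.20086; Al = 0.40172, O = 0.60258.
SiO2 (M=60.083): mol = 0.60649; Si = 0.60649, O = 1.21298.
ΣO = 2.41938; factor = 12/ΣO = 4.95995.
Si apfu = 0.60649 × 4.95995 = 3.008.

3.008 Si apfu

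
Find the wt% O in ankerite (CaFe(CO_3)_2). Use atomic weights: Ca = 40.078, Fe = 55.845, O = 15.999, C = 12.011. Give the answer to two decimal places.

Formula mass = 1·40.078 + 1·55.845 + 2·12.011 + 6·15.999 = 215.939 g/mol, of which 95.994 g is O.
So O makes up 95.994/215.939 = 0.4445 of the mass, i.e. 44.45%.

44.45 wt%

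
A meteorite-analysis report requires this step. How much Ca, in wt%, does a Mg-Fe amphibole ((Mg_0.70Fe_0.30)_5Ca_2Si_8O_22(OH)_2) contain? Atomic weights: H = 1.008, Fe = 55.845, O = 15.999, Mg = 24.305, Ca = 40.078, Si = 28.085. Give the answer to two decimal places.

Molar mass of (Mg_0.70Fe_0.30)_5Ca_2Si_8O_22(OH)_2: 3.50*24.305 + 1.50*55.845 + 2*40.078 + 8*28.085 + 24*15.999 + 2*1.008 = 859.663 g/mol.
Mass of Ca per formula unit: 2 × 40.078 = 80.156 g.
Weight fraction Ca = 80.156 / 859.663 = 0.0932.

9.32 wt%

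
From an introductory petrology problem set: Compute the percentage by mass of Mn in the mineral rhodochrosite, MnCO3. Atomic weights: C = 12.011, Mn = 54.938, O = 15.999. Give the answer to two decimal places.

47.79 weight percent

Formula mass = 1·54.938 + 1·12.011 + 3·15.999 = 114.946 g/mol, of which 54.938 g is Mn.
So Mn makes up 54.938/114.946 = 0.4779 of the mass, i.e. 47.79%.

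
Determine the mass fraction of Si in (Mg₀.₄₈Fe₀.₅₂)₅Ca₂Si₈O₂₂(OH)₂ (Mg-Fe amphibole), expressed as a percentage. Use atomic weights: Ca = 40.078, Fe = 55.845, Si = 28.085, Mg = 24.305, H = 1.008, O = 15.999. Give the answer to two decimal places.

25.12 mass %

M((Mg₀.₄₈Fe₀.₅₂)₅Ca₂Si₈O₂₂(OH)₂) = 894.357 g/mol.
Si contributes 8 × 28.085 = 224.680 g per mole.
224.680/894.357 = 0.2512 → 25.12%.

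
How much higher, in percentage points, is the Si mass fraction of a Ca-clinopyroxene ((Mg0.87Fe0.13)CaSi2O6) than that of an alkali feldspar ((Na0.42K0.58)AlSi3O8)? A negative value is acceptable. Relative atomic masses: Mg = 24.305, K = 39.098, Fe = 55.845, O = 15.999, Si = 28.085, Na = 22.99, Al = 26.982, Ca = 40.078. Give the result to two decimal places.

Si in (Mg0.87Fe0.13)CaSi2O6: molar mass 220.647 g/mol; 2×28.085 = 56.170 g → 25.46 wt%.
Si in (Na0.42K0.58)AlSi3O8: molar mass 271.562 g/mol; 3×28.085 = 84.255 g → 31.03 wt%.
Difference = 25.46 − 31.03 = -5.57 percentage points.

-5.57 percentage points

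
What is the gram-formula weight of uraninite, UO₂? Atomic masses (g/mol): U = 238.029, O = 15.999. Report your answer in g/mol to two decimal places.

270.03 g/mol

The formula mass is the sum 1·238.029 + 2·15.999.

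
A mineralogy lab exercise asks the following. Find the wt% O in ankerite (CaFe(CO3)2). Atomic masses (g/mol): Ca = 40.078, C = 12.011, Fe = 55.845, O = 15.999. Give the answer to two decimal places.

44.45 weight percent

Formula mass = 1×40.078 + 1×55.845 + 2×12.011 + 6×15.999 = 215.939 g/mol, of which 95.994 g is O.
So O makes up 95.994/215.939 = 0.4445 of the mass, i.e. 44.45%.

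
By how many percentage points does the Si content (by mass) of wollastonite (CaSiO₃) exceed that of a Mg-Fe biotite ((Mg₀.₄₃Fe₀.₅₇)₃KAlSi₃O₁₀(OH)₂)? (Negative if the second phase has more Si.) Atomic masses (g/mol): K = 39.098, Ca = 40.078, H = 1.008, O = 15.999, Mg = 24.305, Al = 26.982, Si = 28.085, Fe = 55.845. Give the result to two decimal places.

6.30 percentage points

M(CaSiO₃) = 116.160 g/mol, so wt% Si = 28.085/116.160 × 100 = 24.18%.
M((Mg₀.₄₃Fe₀.₅₇)₃KAlSi₃O₁₀(OH)₂) = 471.187 g/mol, so wt% Si = 84.255/471.187 × 100 = 17.88%.
24.18 − 17.88 = 6.30 pp.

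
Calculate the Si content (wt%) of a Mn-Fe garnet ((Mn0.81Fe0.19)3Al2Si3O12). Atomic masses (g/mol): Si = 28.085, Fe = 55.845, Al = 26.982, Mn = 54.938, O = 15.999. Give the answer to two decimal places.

17.00 wt%

Molar mass of (Mn0.81Fe0.19)3Al2Si3O12: 2.43·54.938 + 0.57·55.845 + 2·26.982 + 3·28.085 + 12·15.999 = 495.538 g/mol.
Mass of Si per formula unit: 3 × 28.085 = 84.255 g.
Weight fraction Si = 84.255 / 495.538 = 0.1700.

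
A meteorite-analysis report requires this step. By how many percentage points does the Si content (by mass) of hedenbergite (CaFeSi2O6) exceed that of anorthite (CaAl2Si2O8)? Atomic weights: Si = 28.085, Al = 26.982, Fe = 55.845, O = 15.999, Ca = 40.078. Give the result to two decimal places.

Si in CaFeSi2O6: molar mass 248.087 g/mol; 2×28.085 = 56.170 g → 22.64 wt%.
Si in CaAl2Si2O8: molar mass 278.204 g/mol; 2×28.085 = 56.170 g → 20.19 wt%.
Difference = 22.64 − 20.19 = 2.45 percentage points.

2.45 percentage points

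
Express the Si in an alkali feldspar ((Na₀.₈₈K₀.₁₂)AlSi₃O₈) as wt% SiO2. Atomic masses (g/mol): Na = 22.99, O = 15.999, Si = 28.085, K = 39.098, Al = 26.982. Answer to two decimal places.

M((Na₀.₈₈K₀.₁₂)AlSi₃O₈) = 264.152 g/mol; M(SiO2) = 60.083 g/mol.
Moles SiO2 per formula unit = 3 Si ÷ 1 = 3.0000.
SiO2 fraction = (3.0000 × 60.083) / 264.152 = 180.249/264.152 = 0.6824.

68.24 wt%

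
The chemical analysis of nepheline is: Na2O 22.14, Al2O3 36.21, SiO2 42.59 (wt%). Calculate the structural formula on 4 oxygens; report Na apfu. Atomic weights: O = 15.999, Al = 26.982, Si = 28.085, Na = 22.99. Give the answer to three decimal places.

Na2O (M=61.979): mol = 0.35722; Na = 0.71444, O = 0.35722.
Al2O3 (M=101.961): mol = 0.35514; Al = 0.71028, O = 1.06542.
SiO2 (M=60.083): mol = 0.70885; Si = 0.70885, O = 1.41770.
ΣO = 2.84034; factor = 4/ΣO = 1.40828.
Na apfu = 0.71444 × 1.40828 = 1.006.

1.006 Na apfu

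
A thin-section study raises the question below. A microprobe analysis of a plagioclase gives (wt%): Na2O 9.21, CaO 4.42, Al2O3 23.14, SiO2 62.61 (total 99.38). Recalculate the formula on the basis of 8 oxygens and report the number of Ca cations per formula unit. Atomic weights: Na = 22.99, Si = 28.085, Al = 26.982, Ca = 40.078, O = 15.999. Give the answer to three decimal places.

Na2O: 9.21/61.979 = 0.14860 mol → 0.29720 mol Na, 0.14860 mol O.
CaO: 4.42/56.077 = 0.07882 mol → 0.07882 mol Ca, 0.07882 mol O.
Al2O3: 23.14/101.961 = 0.22695 mol → 0.45390 mol Al, 0.68085 mol O.
SiO2: 62.61/60.083 = 1.04206 mol → 1.04206 mol Si, 2.08412 mol O.
Total oxygen = 2.99239 mol. Normalization factor = 8/2.99239 = 2.67345.
Ca per 8 O = 0.07882 × 2.67345 = 0.211.

0.211 Ca apfu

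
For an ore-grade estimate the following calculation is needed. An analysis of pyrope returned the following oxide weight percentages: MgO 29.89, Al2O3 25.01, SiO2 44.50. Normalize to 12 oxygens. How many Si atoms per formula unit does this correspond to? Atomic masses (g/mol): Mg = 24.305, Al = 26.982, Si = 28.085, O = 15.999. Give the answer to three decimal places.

MgO (M=40.304): mol = 0.74161; Mg = 0.74161, O = 0.74161.
Al2O3 (M=101.961): mol = 0.24529; Al = 0.49058, O = 0.73587.
SiO2 (M=60.083): mol = 0.74064; Si = 0.74064, O = 1.48128.
ΣO = 2.95876; factor = 12/ΣO = 4.05575.
Si apfu = 0.74064 × 4.05575 = 3.004.

3.004 Si apfu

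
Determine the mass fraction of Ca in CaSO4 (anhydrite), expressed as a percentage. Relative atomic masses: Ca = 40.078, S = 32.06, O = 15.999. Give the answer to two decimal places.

M(CaSO4) = 136.134 g/mol.
Ca contributes 1 × 40.078 = 40.078 g per mole.
40.078/136.134 = 0.2944 → 29.44%.

29.44 wt%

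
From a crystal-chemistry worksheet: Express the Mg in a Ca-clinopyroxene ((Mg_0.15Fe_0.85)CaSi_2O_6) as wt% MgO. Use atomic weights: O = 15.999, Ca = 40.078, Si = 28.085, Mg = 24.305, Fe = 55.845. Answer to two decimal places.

2.48 wt%

M((Mg_0.15Fe_0.85)CaSi_2O_6) = 243.356 g/mol; M(MgO) = 40.304 g/mol.
Moles MgO per formula unit = 0.15 Mg ÷ 1 = 0.1500.
MgO fraction = (0.1500 × 40.304) / 243.356 = 6.046/243.356 = 0.0248.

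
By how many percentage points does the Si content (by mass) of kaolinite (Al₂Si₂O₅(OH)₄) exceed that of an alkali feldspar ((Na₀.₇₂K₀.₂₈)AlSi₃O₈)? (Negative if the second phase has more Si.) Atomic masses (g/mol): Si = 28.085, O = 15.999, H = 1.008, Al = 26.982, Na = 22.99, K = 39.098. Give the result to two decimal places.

First mineral: 56.170 g Si in 258.157 g formula = 21.76 wt% Si.
Second mineral: 84.255 g Si in 266.729 g formula = 31.59 wt% Si.
21.76% − 31.59% gives a difference of -9.83 percentage points.

-9.83 percentage points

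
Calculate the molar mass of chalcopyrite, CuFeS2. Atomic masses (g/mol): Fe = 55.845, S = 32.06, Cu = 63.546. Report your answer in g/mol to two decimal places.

Cu: 1 × 63.546 = 63.5460
Fe: 1 × 55.845 = 55.8450
S: 2 × 32.06 = 64.1200
Summing the contributions gives the formula mass.

183.51 g/mol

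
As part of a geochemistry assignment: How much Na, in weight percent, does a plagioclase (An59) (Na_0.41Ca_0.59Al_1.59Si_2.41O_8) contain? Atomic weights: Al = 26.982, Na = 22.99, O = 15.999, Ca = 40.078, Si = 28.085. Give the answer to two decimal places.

3.47 weight percent

Formula mass = 0.41×22.99 + 0.59×40.078 + 1.59×26.982 + 2.41×28.085 + 8×15.999 = 271.650 g/mol, of which 9.426 g is Na.
So Na makes up 9.426/271.650 = 0.0347 of the mass, i.e. 3.47%.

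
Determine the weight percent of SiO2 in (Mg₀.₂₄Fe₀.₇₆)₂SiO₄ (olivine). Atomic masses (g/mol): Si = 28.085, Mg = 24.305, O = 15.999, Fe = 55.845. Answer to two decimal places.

M((Mg₀.₂₄Fe₀.₇₆)₂SiO₄) = 188.632 g/mol; M(SiO2) = 60.083 g/mol.
Moles SiO2 per formula unit = 1 Si ÷ 1 = 1.0000.
SiO2 fraction = (1.0000 × 60.083) / 188.632 = 60.083/188.632 = 0.3185.

31.85 wt%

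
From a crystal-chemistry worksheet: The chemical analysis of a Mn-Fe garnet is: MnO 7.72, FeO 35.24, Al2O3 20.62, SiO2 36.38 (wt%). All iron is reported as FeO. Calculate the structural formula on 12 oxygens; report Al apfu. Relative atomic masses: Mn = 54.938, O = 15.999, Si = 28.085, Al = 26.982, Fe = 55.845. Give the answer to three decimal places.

7.72 wt% MnO ÷ 70.937 g/mol = 0.10883 mol, giving 0.10883 Mn and 0.10883 O.
35.24 wt% FeO ÷ 71.844 g/mol = 0.49051 mol, giving 0.49051 Fe and 0.49051 O.
20.62 wt% Al2O3 ÷ 101.961 g/mol = 0.20223 mol, giving 0.40446 Al and 0.60669 O.
36.38 wt% SiO2 ÷ 60.083 g/mol = 0.60550 mol, giving 0.60550 Si and 1.21100 O.
Oxygen sums to 2.41703; scaling by 12/2.41703 = 4.96477 puts the formula on 12 O.
Al: 0.40446 × 4.96477 = 2.008 atoms per formula unit.

2.008 Al apfu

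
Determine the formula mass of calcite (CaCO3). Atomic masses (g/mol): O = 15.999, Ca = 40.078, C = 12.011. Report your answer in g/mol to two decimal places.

The formula mass is the sum 1(40.078) + 1(12.011) + 3(15.999).

100.09 g/mol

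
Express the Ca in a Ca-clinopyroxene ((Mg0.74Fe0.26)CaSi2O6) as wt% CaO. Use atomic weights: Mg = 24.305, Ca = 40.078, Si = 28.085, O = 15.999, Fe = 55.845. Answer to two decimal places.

24.95 wt%

Formula mass = 224.747 g/mol.
1 Ca → 1.0000 mol CaO per formula unit; M(CaO) = 56.077, so CaO mass = 56.077 g.
56.077/224.747 × 100 = 24.95 wt%.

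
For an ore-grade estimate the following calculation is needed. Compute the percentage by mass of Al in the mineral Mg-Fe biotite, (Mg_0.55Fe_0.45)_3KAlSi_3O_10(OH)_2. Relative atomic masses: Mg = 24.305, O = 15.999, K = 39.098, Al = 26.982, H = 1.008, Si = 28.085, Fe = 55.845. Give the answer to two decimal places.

5.87 weight percent

M((Mg_0.55Fe_0.45)_3KAlSi_3O_10(OH)_2) = 459.833 g/mol.
Al contributes 1 × 26.982 = 26.982 g per mole.
26.982/459.833 = 0.0587 → 5.87%.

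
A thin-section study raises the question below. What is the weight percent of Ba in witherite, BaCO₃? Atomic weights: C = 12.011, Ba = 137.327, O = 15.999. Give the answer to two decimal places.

69.59 weight percent

Formula mass = 1·137.327 + 1·12.011 + 3·15.999 = 197.335 g/mol, of which 137.327 g is Ba.
So Ba makes up 137.327/197.335 = 0.6959 of the mass, i.e. 69.59%.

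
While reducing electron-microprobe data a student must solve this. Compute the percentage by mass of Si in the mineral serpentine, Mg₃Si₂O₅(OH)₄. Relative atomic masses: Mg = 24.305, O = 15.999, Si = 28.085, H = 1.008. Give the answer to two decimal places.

20.27 mass %

Molar mass of Mg₃Si₂O₅(OH)₄: 3·24.305 + 2·28.085 + 9·15.999 + 4·1.008 = 277.108 g/mol.
Mass of Si per formula unit: 2 × 28.085 = 56.170 g.
Weight fraction Si = 56.170 / 277.108 = 0.2027.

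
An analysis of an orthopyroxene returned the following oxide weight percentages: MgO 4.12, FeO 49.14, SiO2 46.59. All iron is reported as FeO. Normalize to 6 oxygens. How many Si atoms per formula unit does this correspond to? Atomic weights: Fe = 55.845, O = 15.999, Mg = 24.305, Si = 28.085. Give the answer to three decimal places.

MgO: 4.12/40.304 = 0.10222 mol → 0.10222 mol Mg, 0.10222 mol O.
FeO: 49.14/71.844 = 0.68398 mol → 0.68398 mol Fe, 0.68398 mol O.
SiO2: 46.59/60.083 = 0.77543 mol → 0.77543 mol Si, 1.55086 mol O.
Total oxygen = 2.33706 mol. Normalization factor = 6/2.33706 = 2.56733.
Si per 6 O = 0.77543 × 2.56733 = 1.991.

1.991 Si apfu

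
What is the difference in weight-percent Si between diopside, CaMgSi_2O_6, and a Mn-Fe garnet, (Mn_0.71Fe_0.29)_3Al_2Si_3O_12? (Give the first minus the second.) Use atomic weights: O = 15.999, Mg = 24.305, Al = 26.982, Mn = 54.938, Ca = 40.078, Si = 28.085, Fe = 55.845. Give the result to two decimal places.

8.95 percentage points

Si in CaMgSi_2O_6: molar mass 216.547 g/mol; 2×28.085 = 56.170 g → 25.94 wt%.
Si in (Mn_0.71Fe_0.29)_3Al_2Si_3O_12: molar mass 495.810 g/mol; 3×28.085 = 84.255 g → 16.99 wt%.
Difference = 25.94 − 16.99 = 8.95 percentage points.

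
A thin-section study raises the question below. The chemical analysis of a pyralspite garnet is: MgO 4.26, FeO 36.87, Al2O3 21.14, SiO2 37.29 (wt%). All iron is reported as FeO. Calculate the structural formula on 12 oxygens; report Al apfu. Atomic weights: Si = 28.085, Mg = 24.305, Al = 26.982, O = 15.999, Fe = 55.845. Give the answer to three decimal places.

2.005 Al apfu

MgO: 4.26/40.304 = 0.10570 mol → 0.10570 mol Mg, 0.10570 mol O.
FeO: 36.87/71.844 = 0.51320 mol → 0.51320 mol Fe, 0.51320 mol O.
Al2O3: 21.14/101.961 = 0.20733 mol → 0.41466 mol Al, 0.62199 mol O.
SiO2: 37.29/60.083 = 0.62064 mol → 0.62064 mol Si, 1.24128 mol O.
Total oxygen = 2.48217 mol. Normalization factor = 12/2.48217 = 4.83448.
Al per 12 O = 0.41466 × 4.83448 = 2.005.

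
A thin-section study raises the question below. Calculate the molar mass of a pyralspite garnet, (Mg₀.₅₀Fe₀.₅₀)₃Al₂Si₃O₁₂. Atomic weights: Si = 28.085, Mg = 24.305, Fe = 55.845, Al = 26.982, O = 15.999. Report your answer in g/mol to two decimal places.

M = 1.50×24.305 + 1.50×55.845 + 2×26.982 + 3×28.085 + 12×15.999

450.43 g/mol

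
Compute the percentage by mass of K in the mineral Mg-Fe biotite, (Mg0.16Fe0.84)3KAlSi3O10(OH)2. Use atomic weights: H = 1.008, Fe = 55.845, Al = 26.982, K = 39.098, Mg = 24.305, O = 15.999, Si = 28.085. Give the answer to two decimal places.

Formula mass = 0.48*24.305 + 2.52*55.845 + 1*39.098 + 1*26.982 + 3*28.085 + 12*15.999 + 2*1.008 = 496.735 g/mol, of which 39.098 g is K.
So K makes up 39.098/496.735 = 0.0787 of the mass, i.e. 7.87%.

7.87 mass %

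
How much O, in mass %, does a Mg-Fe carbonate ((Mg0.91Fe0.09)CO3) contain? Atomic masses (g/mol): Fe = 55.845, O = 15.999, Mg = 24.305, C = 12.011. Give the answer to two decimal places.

55.07 mass %

Formula mass = 0.91*24.305 + 0.09*55.845 + 1*12.011 + 3*15.999 = 87.152 g/mol, of which 47.997 g is O.
So O makes up 47.997/87.152 = 0.5507 of the mass, i.e. 55.07%.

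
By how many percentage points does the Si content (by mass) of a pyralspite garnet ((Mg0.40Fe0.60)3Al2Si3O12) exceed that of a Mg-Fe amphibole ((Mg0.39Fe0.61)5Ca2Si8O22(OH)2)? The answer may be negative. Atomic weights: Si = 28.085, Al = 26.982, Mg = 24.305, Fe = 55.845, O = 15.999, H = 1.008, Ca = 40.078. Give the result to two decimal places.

First mineral: 84.255 g Si in 459.894 g formula = 18.32 wt% Si.
Second mineral: 224.680 g Si in 908.550 g formula = 24.73 wt% Si.
18.32% − 24.73% gives a difference of -6.41 percentage points.

-6.41 percentage points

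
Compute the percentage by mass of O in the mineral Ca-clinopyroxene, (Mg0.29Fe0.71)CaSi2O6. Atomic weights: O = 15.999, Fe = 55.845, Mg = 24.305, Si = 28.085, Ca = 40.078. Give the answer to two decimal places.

40.17 weight percent

Molar mass of (Mg0.29Fe0.71)CaSi2O6: 0.29·24.305 + 0.71·55.845 + 1·40.078 + 2·28.085 + 6·15.999 = 238.940 g/mol.
Mass of O per formula unit: 6 × 15.999 = 95.994 g.
Weight fraction O = 95.994 / 238.940 = 0.4017.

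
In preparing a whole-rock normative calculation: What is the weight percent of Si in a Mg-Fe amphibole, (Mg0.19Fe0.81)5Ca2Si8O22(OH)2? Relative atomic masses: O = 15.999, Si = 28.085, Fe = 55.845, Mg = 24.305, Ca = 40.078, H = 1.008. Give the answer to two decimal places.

M((Mg0.19Fe0.81)5Ca2Si8O22(OH)2) = 940.090 g/mol.
Si contributes 8 × 28.085 = 224.680 g per mole.
224.680/940.090 = 0.2390 → 23.90%.

23.90 weight percent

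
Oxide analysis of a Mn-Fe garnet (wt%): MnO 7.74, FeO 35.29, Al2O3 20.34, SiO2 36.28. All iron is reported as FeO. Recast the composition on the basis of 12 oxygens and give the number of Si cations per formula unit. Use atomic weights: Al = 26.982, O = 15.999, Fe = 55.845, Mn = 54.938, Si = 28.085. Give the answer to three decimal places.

MnO: 7.74/70.937 = 0.10911 mol → 0.10911 mol Mn, 0.10911 mol O.
FeO: 35.29/71.844 = 0.49120 mol → 0.49120 mol Fe, 0.49120 mol O.
Al2O3: 20.34/101.961 = 0.19949 mol → 0.39898 mol Al, 0.59847 mol O.
SiO2: 36.28/60.083 = 0.60383 mol → 0.60383 mol Si, 1.20766 mol O.
Total oxygen = 2.40644 mol. Normalization factor = 12/2.40644 = 4.98662.
Si per 12 O = 0.60383 × 4.98662 = 3.011.

3.011 Si apfu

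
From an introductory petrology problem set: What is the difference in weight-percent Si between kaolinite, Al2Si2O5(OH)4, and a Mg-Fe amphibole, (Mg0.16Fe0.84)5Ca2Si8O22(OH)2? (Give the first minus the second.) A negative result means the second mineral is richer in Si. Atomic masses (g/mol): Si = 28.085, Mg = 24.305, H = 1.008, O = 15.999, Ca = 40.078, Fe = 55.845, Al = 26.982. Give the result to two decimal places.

M(Al2Si2O5(OH)4) = 258.157 g/mol, so wt% Si = 56.170/258.157 × 100 = 21.76%.
M((Mg0.16Fe0.84)5Ca2Si8O22(OH)2) = 944.821 g/mol, so wt% Si = 224.680/944.821 × 100 = 23.78%.
21.76 − 23.78 = -2.02 pp.

-2.02 percentage points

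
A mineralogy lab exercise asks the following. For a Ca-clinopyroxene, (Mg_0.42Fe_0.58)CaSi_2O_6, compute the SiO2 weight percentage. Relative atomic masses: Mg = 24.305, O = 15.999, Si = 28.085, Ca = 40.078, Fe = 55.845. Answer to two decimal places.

Formula mass = 234.840 g/mol.
2 Si → 2.0000 mol SiO2 per formula unit; M(SiO2) = 60.083, so SiO2 mass = 120.166 g.
120.166/234.840 × 100 = 51.17 wt%.

51.17 wt%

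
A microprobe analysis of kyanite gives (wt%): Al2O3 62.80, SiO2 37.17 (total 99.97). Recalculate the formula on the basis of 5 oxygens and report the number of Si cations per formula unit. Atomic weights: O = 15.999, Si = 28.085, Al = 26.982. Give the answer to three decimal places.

1.003 Si apfu

62.80 wt% Al2O3 ÷ 101.961 g/mol = 0.61592 mol, giving 1.23184 Al and 1.84776 O.
37.17 wt% SiO2 ÷ 60.083 g/mol = 0.61864 mol, giving 0.61864 Si and 1.23728 O.
Oxygen sums to 3.08504; scaling by 5/3.08504 = 1.62072 puts the formula on 5 O.
Si: 0.61864 × 1.62072 = 1.003 atoms per formula unit.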